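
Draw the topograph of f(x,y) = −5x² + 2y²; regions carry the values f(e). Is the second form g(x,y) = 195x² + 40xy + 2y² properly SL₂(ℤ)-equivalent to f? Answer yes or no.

D₁ = 40, D₂ = 40
river cycle of f (length 6): (2, 4, -3), (-3, 2, 3), (3, 4, -2), (-2, 4, 3), (3, 2, -3), (-3, 4, 2)
river cycle of g (length 6): (2, 4, -3), (-3, 2, 3), (3, 4, -2), (-2, 4, 3), (3, 2, -3), (-3, 4, 2)
cycles coincide ⇒ equivalent

yes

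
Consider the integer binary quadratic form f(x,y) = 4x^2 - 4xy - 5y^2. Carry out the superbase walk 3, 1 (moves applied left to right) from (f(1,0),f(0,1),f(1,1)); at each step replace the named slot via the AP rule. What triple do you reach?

start (4,-5,-5) = (f(1,0),f(0,1),f(1,1))
replace slot 3: 2·(4+(-5)) − (-5) = 3 → (4,-5,3)
replace slot 1: 2·((-5)+3) − 4 = -8 → (-8,-5,3)

-8,-5,3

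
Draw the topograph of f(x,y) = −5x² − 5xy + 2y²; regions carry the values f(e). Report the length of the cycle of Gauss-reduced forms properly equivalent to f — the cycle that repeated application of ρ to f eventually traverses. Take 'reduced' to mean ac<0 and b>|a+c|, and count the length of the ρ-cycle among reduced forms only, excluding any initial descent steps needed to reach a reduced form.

D = 65, ⌊√D⌋ = 8
descent: ρ → (2,5,-5)  [lands on river]
river: ρ → (-5,5,2)
river: ρ → (2,7,-2)
river: ρ → (-2,5,5)
river: ρ → (5,5,-2)
river: ρ → (-2,7,2)
ρ-cycle length = 6 (tail of 1 descent step not counted)

6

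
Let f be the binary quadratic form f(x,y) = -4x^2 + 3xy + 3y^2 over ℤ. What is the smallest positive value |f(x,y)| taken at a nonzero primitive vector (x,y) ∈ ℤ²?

river: ρ → (3,3,-4)
river: ρ → (-4,5,2)
river: ρ → (2,7,-1)
river: ρ → (-1,7,2)
river: ρ → (2,5,-4)
river: ρ → (-4,3,3)
closes: descent 0, river 6
min |a| on river = 1

1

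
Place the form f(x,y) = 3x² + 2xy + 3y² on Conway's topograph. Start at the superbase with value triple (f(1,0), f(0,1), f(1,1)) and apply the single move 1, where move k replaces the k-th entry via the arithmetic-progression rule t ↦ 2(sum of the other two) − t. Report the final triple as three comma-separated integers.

start (3,3,8) = (f(1,0),f(0,1),f(1,1))
replace slot 1: 2·(3+8) − 3 = 19 → (19,3,8)

19,3,8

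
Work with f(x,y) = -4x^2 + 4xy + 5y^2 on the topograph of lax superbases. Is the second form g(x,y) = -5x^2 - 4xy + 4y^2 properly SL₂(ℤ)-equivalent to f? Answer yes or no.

D₁ = 96, D₂ = 96
river cycle of f (length 4): (5, 6, -3), (-3, 6, 5), (5, 4, -4), (-4, 4, 5)
river cycle of g (length 4): (4, 4, -5), (-5, 6, 3), (3, 6, -5), (-5, 4, 4)
cycles differ ⇒ inequivalent

no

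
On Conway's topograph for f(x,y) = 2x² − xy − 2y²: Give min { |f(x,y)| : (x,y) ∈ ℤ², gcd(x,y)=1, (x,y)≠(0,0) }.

descent: ρ → (-2,1,2)  [lands on river]
river: ρ → (2,3,-1)
river: ρ → (-1,3,2)
river: ρ → (2,1,-2)
river: ρ → (-2,3,1)
river: ρ → (1,3,-2)
closes: descent 1, river 6
min |a| on river = 1

1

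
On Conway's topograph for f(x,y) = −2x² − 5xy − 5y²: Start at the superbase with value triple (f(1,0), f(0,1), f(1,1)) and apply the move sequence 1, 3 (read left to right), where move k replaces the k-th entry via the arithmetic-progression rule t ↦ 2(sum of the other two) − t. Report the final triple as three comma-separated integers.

start (-2,-5,-12) = (f(1,0),f(0,1),f(1,1))
replace slot 1: 2·((-5)+(-12)) − (-2) = -32 → (-32,-5,-12)
replace slot 3: 2·((-32)+(-5)) − (-12) = -62 → (-32,-5,-62)

-32,-5,-62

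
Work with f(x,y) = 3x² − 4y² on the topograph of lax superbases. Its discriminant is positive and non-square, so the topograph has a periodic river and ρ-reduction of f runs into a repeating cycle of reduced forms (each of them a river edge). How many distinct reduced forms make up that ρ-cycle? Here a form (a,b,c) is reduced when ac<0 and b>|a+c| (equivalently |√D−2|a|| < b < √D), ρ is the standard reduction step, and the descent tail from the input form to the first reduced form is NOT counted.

D = 48, ⌊√D⌋ = 6
descent: ρ → (-4,0,3)
descent: ρ → (3,6,-1)  [lands on river]
river: ρ → (-1,6,3)
ρ-cycle length = 2 (tail of 2 descent steps not counted)

2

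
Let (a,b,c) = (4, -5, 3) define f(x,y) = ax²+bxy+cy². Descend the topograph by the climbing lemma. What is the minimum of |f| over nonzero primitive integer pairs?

translate: b→3 (≡-5 mod 8), so (4,-5,3)→(4,3,2)
flip: (4,3,2)→(2,-3,4)
translate: b→1 (≡-3 mod 4), so (2,-3,4)→(2,1,3)
reduced (well bottom): (2,1,3) with a≤c, −a<b≤a
well minimum = a = 2

2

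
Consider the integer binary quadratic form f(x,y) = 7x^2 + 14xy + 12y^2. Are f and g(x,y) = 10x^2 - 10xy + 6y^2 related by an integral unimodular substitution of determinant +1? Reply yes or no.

D₁ = -140, D₂ = -140
f: translate: b→0 (≡14 mod 14), so (7,14,12)→(7,0,5)
f: flip: (7,0,5)→(5,0,7)
f: reduced (well bottom): (5,0,7) with a≤c, −a<b≤a
g: translate: b→10 (≡-10 mod 20), so (10,-10,6)→(10,10,6)
g: flip: (10,10,6)→(6,-10,10)
g: translate: b→2 (≡-10 mod 12), so (6,-10,10)→(6,2,6)
g: reduced (well bottom): (6,2,6) with a≤c, −a<b≤a
reduced forms (5, 0, 7) vs (6, 2, 6) ⇒ inequivalent

no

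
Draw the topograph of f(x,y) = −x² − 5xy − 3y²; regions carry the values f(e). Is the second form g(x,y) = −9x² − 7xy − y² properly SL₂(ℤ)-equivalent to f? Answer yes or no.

D₁ = 13, D₂ = 13
river cycle of f (length 2): (1, 3, -1), (-1, 3, 1)
river cycle of g (length 2): (-1, 3, 1), (1, 3, -1)
cycles coincide ⇒ equivalent

yes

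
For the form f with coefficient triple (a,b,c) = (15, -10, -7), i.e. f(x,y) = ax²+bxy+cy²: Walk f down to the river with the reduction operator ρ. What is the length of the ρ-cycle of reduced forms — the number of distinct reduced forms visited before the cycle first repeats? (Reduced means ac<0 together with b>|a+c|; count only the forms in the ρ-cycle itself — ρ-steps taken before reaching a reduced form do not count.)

D = 520, ⌊√D⌋ = 22
descent: ρ → (-7,10,15)  [lands on river]
river: ρ → (15,20,-2)
river: ρ → (-2,20,15)
river: ρ → (15,10,-7)
river: ρ → (-7,18,7)
river: ρ → (7,10,-15)
river: ρ → (-15,20,2)
river: ρ → (2,20,-15)
river: ρ → (-15,10,7)
river: ρ → (7,18,-7)
ρ-cycle length = 10 (tail of 1 descent step not counted)

10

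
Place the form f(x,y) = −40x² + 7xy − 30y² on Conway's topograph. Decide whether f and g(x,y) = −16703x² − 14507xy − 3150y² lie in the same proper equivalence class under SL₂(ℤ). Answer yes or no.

D₁ = -4751, D₂ = -4751
f is negative-definite; reduce −f:
−f: flip: (40,-7,30)→(30,7,40)
−f: reduced (well bottom): (30,7,40) with a≤c, −a<b≤a
flip sign back: reduced form of f is (-30,-7,-40)
g is negative-definite; reduce −g:
−g: flip: (16703,14507,3150)→(3150,-14507,16703)
−g: translate: b→-1907 (≡-14507 mod 6300), so (3150,-14507,16703)→(3150,-1907,289)
−g: flip: (3150,-1907,289)→(289,1907,3150)
−g: translate: b→173 (≡1907 mod 578), so (289,1907,3150)→(289,173,30)
−g: flip: (289,173,30)→(30,-173,289)
−g: translate: b→7 (≡-173 mod 60), so (30,-173,289)→(30,7,40)
−g: reduced (well bottom): (30,7,40) with a≤c, −a<b≤a
flip sign back: reduced form of g is (-30,-7,-40)
reduced forms (-30, -7, -40) vs (-30, -7, -40) ⇒ equivalent

yes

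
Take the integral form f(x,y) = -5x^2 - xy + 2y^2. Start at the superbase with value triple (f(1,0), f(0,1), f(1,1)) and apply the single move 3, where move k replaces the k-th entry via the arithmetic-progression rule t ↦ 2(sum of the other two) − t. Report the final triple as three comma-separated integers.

start (-5,2,-4) = (f(1,0),f(0,1),f(1,1))
replace slot 3: 2·((-5)+2) − (-4) = -2 → (-5,2,-2)

-5,2,-2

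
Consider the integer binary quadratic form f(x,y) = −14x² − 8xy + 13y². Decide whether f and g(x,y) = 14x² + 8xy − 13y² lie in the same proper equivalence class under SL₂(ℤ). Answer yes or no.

D₁ = 792, D₂ = 792
river cycle of f (length 8): (13, 8, -14), (-14, 20, 7), (7, 22, -11), (-11, 22, 7), (7, 20, -14), (-14, 8, 13), (13, 18, -9), (-9, 18, 13)
river cycle of g (length 8): (-13, 18, 9), (9, 18, -13), (-13, 8, 14), (14, 20, -7), (-7, 22, 11), (11, 22, -7), (-7, 20, 14), (14, 8, -13)
cycles differ ⇒ inequivalent

no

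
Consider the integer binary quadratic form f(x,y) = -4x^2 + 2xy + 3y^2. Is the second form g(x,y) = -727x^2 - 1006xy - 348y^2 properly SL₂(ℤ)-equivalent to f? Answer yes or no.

D₁ = 52, D₂ = 52
river cycle of f (length 10): (3, 4, -3), (-3, 2, 4), (4, 6, -1), (-1, 6, 4), (4, 2, -3), (-3, 4, 3), (3, 2, -4), (-4, 6, 1), (1, 6, -4), (-4, 2, 3)
river cycle of g (length 10): (-4, 2, 3), (3, 4, -3), (-3, 2, 4), (4, 6, -1), (-1, 6, 4), (4, 2, -3), (-3, 4, 3), (3, 2, -4), (-4, 6, 1), (1, 6, -4)
cycles coincide ⇒ equivalent

yes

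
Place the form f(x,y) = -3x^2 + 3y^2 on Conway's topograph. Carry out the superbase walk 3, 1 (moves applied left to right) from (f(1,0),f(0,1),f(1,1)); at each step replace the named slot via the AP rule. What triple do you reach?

start (-3,3,0) = (f(1,0),f(0,1),f(1,1))
replace slot 3: 2·((-3)+3) − 0 = 0 → (-3,3,0)
replace slot 1: 2·(3+0) − (-3) = 9 → (9,3,0)

9,3,0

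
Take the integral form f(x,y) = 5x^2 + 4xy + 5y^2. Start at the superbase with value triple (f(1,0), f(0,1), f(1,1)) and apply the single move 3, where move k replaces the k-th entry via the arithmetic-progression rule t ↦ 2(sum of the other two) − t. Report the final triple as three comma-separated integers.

start (5,5,14) = (f(1,0),f(0,1),f(1,1))
replace slot 3: 2·(5+5) − 14 = 6 → (5,5,6)

5,5,6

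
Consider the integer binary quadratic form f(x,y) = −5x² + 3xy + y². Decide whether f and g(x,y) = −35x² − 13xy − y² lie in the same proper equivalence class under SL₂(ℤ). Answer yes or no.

D₁ = 29, D₂ = 29
river cycle of f (length 2): (1, 5, -1), (-1, 5, 1)
river cycle of g (length 2): (-1, 5, 1), (1, 5, -1)
cycles coincide ⇒ equivalent

yes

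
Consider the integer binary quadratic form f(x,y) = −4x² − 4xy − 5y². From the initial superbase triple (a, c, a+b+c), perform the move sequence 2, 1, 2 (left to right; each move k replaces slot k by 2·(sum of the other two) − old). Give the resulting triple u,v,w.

start (-4,-5,-13) = (f(1,0),f(0,1),f(1,1))
replace slot 2: 2·((-4)+(-13)) − (-5) = -29 → (-4,-29,-13)
replace slot 1: 2·((-29)+(-13)) − (-4) = -80 → (-80,-29,-13)
replace slot 2: 2·((-80)+(-13)) − (-29) = -157 → (-80,-157,-13)

-80,-157,-13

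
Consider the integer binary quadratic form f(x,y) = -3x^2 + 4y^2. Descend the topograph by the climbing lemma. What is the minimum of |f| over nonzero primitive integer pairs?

descent: ρ → (4,0,-3)
descent: ρ → (-3,6,1)  [lands on river]
river: ρ → (1,6,-3)
closes: descent 2, river 2
min |a| on river = 1

1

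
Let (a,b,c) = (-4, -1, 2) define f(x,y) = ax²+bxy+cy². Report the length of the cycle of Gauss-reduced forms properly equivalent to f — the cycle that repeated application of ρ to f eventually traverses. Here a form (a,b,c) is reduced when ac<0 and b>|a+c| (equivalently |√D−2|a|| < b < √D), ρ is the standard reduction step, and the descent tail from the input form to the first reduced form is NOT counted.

D = 33, ⌊√D⌋ = 5
descent: ρ → (2,5,-1)  [lands on river]
river: ρ → (-1,5,2)
river: ρ → (2,3,-3)
river: ρ → (-3,3,2)
ρ-cycle length = 4 (tail of 1 descent step not counted)

4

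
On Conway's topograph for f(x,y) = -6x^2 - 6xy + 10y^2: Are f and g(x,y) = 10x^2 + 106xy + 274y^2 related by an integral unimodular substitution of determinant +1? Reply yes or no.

D₁ = 276, D₂ = 276
river cycle of f (length 4): (10, 6, -6), (-6, 6, 10), (10, 14, -2), (-2, 14, 10)
river cycle of g (length 4): (10, 6, -6), (-6, 6, 10), (10, 14, -2), (-2, 14, 10)
cycles coincide ⇒ equivalent

yes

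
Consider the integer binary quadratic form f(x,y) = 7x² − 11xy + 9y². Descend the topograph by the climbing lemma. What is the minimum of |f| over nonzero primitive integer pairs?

translate: b→3 (≡-11 mod 14), so (7,-11,9)→(7,3,5)
flip: (7,3,5)→(5,-3,7)
reduced (well bottom): (5,-3,7) with a≤c, −a<b≤a
well minimum = a = 5

5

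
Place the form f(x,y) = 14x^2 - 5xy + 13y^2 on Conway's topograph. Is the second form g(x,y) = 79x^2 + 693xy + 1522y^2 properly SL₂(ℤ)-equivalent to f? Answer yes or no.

D₁ = -703, D₂ = -703
f: flip: (14,-5,13)→(13,5,14)
f: reduced (well bottom): (13,5,14) with a≤c, −a<b≤a
g: translate: b→61 (≡693 mod 158), so (79,693,1522)→(79,61,14)
g: flip: (79,61,14)→(14,-61,79)
g: translate: b→-5 (≡-61 mod 28), so (14,-61,79)→(14,-5,13)
g: flip: (14,-5,13)→(13,5,14)
g: reduced (well bottom): (13,5,14) with a≤c, −a<b≤a
reduced forms (13, 5, 14) vs (13, 5, 14) ⇒ equivalent

yes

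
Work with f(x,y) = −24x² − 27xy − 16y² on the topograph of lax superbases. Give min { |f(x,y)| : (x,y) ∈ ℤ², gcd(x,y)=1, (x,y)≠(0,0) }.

translate: b→-21 (≡27 mod 48), so (24,27,16)→(24,-21,13)
flip: (24,-21,13)→(13,21,24)
translate: b→-5 (≡21 mod 26), so (13,21,24)→(13,-5,16)
reduced (well bottom): (13,-5,16) with a≤c, −a<b≤a
well minimum |f| = |-13| = 13 (negative-definite)

13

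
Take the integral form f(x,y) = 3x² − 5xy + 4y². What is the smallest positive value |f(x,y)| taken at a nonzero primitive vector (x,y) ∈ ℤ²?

translate: b→1 (≡-5 mod 6), so (3,-5,4)→(3,1,2)
flip: (3,1,2)→(2,-1,3)
reduced (well bottom): (2,-1,3) with a≤c, −a<b≤a
well minimum = a = 2

2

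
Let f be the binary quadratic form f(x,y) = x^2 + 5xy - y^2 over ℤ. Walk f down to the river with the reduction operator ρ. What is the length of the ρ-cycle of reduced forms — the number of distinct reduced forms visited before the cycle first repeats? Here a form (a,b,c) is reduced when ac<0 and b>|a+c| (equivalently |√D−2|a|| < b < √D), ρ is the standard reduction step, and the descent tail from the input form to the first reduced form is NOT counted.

D = 29, ⌊√D⌋ = 5
river: ρ → (-1,5,1)
river: ρ → (1,5,-1)
ρ-cycle length = 2 (tail of 0 descent steps not counted)

2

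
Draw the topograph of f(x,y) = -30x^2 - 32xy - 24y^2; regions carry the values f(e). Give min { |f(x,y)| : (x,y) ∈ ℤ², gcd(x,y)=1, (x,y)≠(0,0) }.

translate: b→-28 (≡32 mod 60), so (30,32,24)→(30,-28,22)
flip: (30,-28,22)→(22,28,30)
translate: b→-16 (≡28 mod 44), so (22,28,30)→(22,-16,24)
reduced (well bottom): (22,-16,24) with a≤c, −a<b≤a
well minimum |f| = |-22| = 22 (negative-definite)

22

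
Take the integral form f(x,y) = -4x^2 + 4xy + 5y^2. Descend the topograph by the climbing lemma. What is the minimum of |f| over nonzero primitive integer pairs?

river: ρ → (5,6,-3)
river: ρ → (-3,6,5)
river: ρ → (5,4,-4)
river: ρ → (-4,4,5)
closes: descent 0, river 4
min |a| on river = 3

3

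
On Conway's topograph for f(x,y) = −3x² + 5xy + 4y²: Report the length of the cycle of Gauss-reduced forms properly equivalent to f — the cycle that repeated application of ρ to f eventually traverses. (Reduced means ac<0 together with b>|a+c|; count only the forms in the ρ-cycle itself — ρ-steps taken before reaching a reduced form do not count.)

D = 73, ⌊√D⌋ = 8
river: ρ → (4,3,-4)
river: ρ → (-4,5,3)
river: ρ → (3,7,-2)
river: ρ → (-2,5,6)
river: ρ → (6,7,-1)
river: ρ → (-1,7,6)
river: ρ → (6,5,-2)
river: ρ → (-2,7,3)
river: ρ → (3,5,-4)
river: ρ → (-4,3,4)
river: ρ → (4,5,-3)
river: ρ → (-3,7,2)
river: ρ → (2,5,-6)
river: ρ → (-6,7,1)
river: ρ → (1,7,-6)
river: ρ → (-6,5,2)
river: ρ → (2,7,-3)
river: ρ → (-3,5,4)
ρ-cycle length = 18 (tail of 0 descent steps not counted)

18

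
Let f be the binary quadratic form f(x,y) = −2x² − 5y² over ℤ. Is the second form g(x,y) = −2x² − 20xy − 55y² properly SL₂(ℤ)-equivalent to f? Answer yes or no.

D₁ = -40, D₂ = -40
f is negative-definite; reduce −f:
−f: reduced (well bottom): (2,0,5) with a≤c, −a<b≤a
flip sign back: reduced form of f is (-2,0,-5)
g is negative-definite; reduce −g:
−g: translate: b→0 (≡20 mod 4), so (2,20,55)→(2,0,5)
−g: reduced (well bottom): (2,0,5) with a≤c, −a<b≤a
flip sign back: reduced form of g is (-2,0,-5)
reduced forms (-2, 0, -5) vs (-2, 0, -5) ⇒ equivalent

yes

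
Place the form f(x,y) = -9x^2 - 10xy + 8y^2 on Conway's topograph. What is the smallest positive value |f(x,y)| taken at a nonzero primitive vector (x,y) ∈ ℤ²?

descent: ρ → (8,10,-9)  [lands on river]
river: ρ → (-9,8,9)
river: ρ → (9,10,-8)
river: ρ → (-8,6,11)
river: ρ → (11,16,-3)
river: ρ → (-3,14,16)
river: ρ → (16,18,-1)
river: ρ → (-1,18,16)
river: ρ → (16,14,-3)
river: ρ → (-3,16,11)
river: ρ → (11,6,-8)
river: ρ → (-8,10,9)
river: ρ → (9,8,-9)
river: ρ → (-9,10,8)
river: ρ → (8,6,-11)
river: ρ → (-11,16,3)
river: ρ → (3,14,-16)
river: ρ → (-16,18,1)
river: ρ → (1,18,-16)
river: ρ → (-16,14,3)
river: ρ → (3,16,-11)
river: ρ → (-11,6,8)
closes: descent 1, river 22
min |a| on river = 1

1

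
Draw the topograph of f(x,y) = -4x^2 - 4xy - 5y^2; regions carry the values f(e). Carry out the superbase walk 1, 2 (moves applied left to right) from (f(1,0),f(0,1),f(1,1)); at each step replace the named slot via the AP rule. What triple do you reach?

start (-4,-5,-13) = (f(1,0),f(0,1),f(1,1))
replace slot 1: 2·((-5)+(-13)) − (-4) = -32 → (-32,-5,-13)
replace slot 2: 2·((-32)+(-13)) − (-5) = -85 → (-32,-85,-13)

-32,-85,-13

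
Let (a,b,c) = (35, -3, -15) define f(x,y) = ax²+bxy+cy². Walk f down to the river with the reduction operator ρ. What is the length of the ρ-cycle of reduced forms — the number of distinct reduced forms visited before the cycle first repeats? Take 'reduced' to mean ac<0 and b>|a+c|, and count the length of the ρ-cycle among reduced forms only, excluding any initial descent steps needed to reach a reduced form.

D = 2109, ⌊√D⌋ = 45
descent: ρ → (-15,33,17)  [lands on river]
river: ρ → (17,35,-13)
river: ρ → (-13,43,5)
river: ρ → (5,37,-37)
river: ρ → (-37,37,5)
river: ρ → (5,43,-13)
river: ρ → (-13,35,17)
river: ρ → (17,33,-15)
river: ρ → (-15,27,23)
river: ρ → (23,19,-19)
river: ρ → (-19,19,23)
river: ρ → (23,27,-15)
ρ-cycle length = 12 (tail of 1 descent step not counted)

12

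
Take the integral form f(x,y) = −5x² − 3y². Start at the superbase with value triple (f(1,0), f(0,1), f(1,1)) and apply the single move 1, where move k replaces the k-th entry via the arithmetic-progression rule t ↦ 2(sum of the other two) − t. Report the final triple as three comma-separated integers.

start (-5,-3,-8) = (f(1,0),f(0,1),f(1,1))
replace slot 1: 2·((-3)+(-8)) − (-5) = -17 → (-17,-3,-8)

-17,-3,-8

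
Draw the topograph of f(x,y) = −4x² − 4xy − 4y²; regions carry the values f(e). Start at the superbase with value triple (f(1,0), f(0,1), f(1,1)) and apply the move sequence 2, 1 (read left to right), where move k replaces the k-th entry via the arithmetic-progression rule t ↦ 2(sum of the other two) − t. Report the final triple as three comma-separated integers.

start (-4,-4,-12) = (f(1,0),f(0,1),f(1,1))
replace slot 2: 2·((-4)+(-12)) − (-4) = -28 → (-4,-28,-12)
replace slot 1: 2·((-28)+(-12)) − (-4) = -76 → (-76,-28,-12)

-76,-28,-12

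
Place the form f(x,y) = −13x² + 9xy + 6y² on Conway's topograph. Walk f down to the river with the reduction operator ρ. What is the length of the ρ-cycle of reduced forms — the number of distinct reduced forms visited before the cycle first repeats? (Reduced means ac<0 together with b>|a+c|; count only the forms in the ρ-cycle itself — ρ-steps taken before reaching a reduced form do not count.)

D = 393, ⌊√D⌋ = 19
river: ρ → (6,15,-7)
river: ρ → (-7,13,8)
river: ρ → (8,19,-1)
river: ρ → (-1,19,8)
river: ρ → (8,13,-7)
river: ρ → (-7,15,6)
river: ρ → (6,9,-13)
river: ρ → (-13,17,2)
river: ρ → (2,19,-4)
river: ρ → (-4,13,14)
river: ρ → (14,15,-3)
river: ρ → (-3,15,14)
river: ρ → (14,13,-4)
river: ρ → (-4,19,2)
river: ρ → (2,17,-13)
river: ρ → (-13,9,6)
ρ-cycle length = 16 (tail of 0 descent steps not counted)

16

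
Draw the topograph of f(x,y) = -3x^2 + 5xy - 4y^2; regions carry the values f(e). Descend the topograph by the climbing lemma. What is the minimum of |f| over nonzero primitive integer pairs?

translate: b→1 (≡-5 mod 6), so (3,-5,4)→(3,1,2)
flip: (3,1,2)→(2,-1,3)
reduced (well bottom): (2,-1,3) with a≤c, −a<b≤a
well minimum |f| = |-2| = 2 (negative-definite)

2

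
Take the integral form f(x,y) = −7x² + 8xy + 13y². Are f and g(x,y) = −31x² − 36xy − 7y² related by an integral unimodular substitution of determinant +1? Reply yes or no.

D₁ = 428, D₂ = 428
river cycle of f (length 6): (13, 18, -2), (-2, 18, 13), (13, 8, -7), (-7, 20, 1), (1, 20, -7), (-7, 8, 13)
river cycle of g (length 6): (-7, 8, 13), (13, 18, -2), (-2, 18, 13), (13, 8, -7), (-7, 20, 1), (1, 20, -7)
cycles coincide ⇒ equivalent

yes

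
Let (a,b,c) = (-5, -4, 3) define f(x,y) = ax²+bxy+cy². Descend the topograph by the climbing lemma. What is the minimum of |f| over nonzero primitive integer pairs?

descent: ρ → (3,4,-5)  [lands on river]
river: ρ → (-5,6,2)
river: ρ → (2,6,-5)
river: ρ → (-5,4,3)
river: ρ → (3,8,-1)
river: ρ → (-1,8,3)
closes: descent 1, river 6
min |a| on river = 1

1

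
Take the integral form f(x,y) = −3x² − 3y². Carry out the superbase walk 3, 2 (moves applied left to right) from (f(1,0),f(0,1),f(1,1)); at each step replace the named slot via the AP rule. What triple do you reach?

start (-3,-3,-6) = (f(1,0),f(0,1),f(1,1))
replace slot 3: 2·((-3)+(-3)) − (-6) = -6 → (-3,-3,-6)
replace slot 2: 2·((-3)+(-6)) − (-3) = -15 → (-3,-15,-6)

-3,-15,-6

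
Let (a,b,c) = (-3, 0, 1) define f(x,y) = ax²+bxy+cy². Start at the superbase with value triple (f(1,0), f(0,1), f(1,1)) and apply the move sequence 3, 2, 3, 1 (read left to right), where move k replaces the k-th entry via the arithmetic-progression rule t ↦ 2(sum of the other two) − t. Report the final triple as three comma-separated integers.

start (-3,1,-2) = (f(1,0),f(0,1),f(1,1))
replace slot 3: 2·((-3)+1) − (-2) = -2 → (-3,1,-2)
replace slot 2: 2·((-3)+(-2)) − 1 = -11 → (-3,-11,-2)
replace slot 3: 2·((-3)+(-11)) − (-2) = -26 → (-3,-11,-26)
replace slot 1: 2·((-11)+(-26)) − (-3) = -71 → (-71,-11,-26)

-71,-11,-26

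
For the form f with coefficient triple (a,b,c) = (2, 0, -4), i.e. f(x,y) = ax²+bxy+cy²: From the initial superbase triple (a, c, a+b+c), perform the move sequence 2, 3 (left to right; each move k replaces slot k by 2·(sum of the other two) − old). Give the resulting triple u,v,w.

start (2,-4,-2) = (f(1,0),f(0,1),f(1,1))
replace slot 2: 2·(2+(-2)) − (-4) = 4 → (2,4,-2)
replace slot 3: 2·(2+4) − (-2) = 14 → (2,4,14)

2,4,14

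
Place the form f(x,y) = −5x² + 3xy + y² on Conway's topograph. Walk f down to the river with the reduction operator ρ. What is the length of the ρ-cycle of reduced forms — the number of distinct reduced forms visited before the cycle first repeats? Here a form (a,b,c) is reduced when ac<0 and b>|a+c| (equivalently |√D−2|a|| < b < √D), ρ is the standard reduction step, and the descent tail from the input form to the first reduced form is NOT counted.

D = 29, ⌊√D⌋ = 5
descent: ρ → (1,5,-1)  [lands on river]
river: ρ → (-1,5,1)
ρ-cycle length = 2 (tail of 1 descent step not counted)

2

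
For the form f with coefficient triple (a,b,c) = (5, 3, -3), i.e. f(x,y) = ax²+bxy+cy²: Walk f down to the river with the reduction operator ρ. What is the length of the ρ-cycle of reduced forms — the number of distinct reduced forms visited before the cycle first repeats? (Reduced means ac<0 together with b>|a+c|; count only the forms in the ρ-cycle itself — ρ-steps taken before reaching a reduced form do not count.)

D = 69, ⌊√D⌋ = 8
river: ρ → (-3,3,5)
river: ρ → (5,7,-1)
river: ρ → (-1,7,5)
river: ρ → (5,3,-3)
ρ-cycle length = 4 (tail of 0 descent steps not counted)

4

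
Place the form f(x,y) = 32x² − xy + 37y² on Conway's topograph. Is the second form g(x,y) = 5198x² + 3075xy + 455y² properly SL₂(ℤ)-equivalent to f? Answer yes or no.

D₁ = -4735, D₂ = -4735
f: reduced (well bottom): (32,-1,37) with a≤c, −a<b≤a
g: flip: (5198,3075,455)→(455,-3075,5198)
g: translate: b→-345 (≡-3075 mod 910), so (455,-3075,5198)→(455,-345,68)
g: flip: (455,-345,68)→(68,345,455)
g: translate: b→-63 (≡345 mod 136), so (68,345,455)→(68,-63,32)
g: flip: (68,-63,32)→(32,63,68)
g: translate: b→-1 (≡63 mod 64), so (32,63,68)→(32,-1,37)
g: reduced (well bottom): (32,-1,37) with a≤c, −a<b≤a
reduced forms (32, -1, 37) vs (32, -1, 37) ⇒ equivalent

yes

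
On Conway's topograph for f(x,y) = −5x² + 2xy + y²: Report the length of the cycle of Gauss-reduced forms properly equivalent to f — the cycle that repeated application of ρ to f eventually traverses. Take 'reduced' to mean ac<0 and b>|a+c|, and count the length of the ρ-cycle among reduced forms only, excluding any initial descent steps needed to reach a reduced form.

D = 24, ⌊√D⌋ = 4
descent: ρ → (1,4,-2)  [lands on river]
river: ρ → (-2,4,1)
ρ-cycle length = 2 (tail of 1 descent step not counted)

2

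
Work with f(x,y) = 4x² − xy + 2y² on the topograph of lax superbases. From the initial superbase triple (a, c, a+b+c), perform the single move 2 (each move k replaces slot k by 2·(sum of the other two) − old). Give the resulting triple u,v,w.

start (4,2,5) = (f(1,0),f(0,1),f(1,1))
replace slot 2: 2·(4+5) − 2 = 16 → (4,16,5)

4,16,5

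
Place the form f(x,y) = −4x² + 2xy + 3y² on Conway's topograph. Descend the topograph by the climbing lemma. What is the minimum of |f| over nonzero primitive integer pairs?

river: ρ → (3,4,-3)
river: ρ → (-3,2,4)
river: ρ → (4,6,-1)
river: ρ → (-1,6,4)
river: ρ → (4,2,-3)
river: ρ → (-3,4,3)
river: ρ → (3,2,-4)
river: ρ → (-4,6,1)
river: ρ → (1,6,-4)
river: ρ → (-4,2,3)
closes: descent 0, river 10
min |a| on river = 1

1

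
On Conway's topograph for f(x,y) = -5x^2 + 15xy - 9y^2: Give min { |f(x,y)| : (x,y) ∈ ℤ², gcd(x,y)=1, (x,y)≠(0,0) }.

descent: ρ → (-9,3,1)
descent: ρ → (1,5,-5)  [lands on river]
river: ρ → (-5,5,1)
closes: descent 2, river 2
min |a| on river = 1

1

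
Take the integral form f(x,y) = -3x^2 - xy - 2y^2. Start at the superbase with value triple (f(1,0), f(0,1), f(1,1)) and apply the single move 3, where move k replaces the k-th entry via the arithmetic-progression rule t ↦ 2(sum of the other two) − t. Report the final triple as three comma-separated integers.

start (-3,-2,-6) = (f(1,0),f(0,1),f(1,1))
replace slot 3: 2·((-3)+(-2)) − (-6) = -4 → (-3,-2,-4)

-3,-2,-4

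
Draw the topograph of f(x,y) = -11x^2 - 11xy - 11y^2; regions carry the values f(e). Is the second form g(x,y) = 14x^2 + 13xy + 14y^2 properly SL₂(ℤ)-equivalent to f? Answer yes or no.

D₁ = -363, D₂ = -615
discriminants differ ⇒ not SL₂(ℤ)-equivalent

no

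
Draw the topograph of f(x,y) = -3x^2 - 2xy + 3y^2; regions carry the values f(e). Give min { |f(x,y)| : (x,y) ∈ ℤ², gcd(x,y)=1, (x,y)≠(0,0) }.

descent: ρ → (3,2,-3)  [lands on river]
river: ρ → (-3,4,2)
river: ρ → (2,4,-3)
river: ρ → (-3,2,3)
river: ρ → (3,4,-2)
river: ρ → (-2,4,3)
closes: descent 1, river 6
min |a| on river = 2

2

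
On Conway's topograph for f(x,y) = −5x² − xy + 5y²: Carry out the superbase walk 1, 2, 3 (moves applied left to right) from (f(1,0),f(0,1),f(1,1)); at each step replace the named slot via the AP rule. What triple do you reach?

start (-5,5,-1) = (f(1,0),f(0,1),f(1,1))
replace slot 1: 2·(5+(-1)) − (-5) = 13 → (13,5,-1)
replace slot 2: 2·(13+(-1)) − 5 = 19 → (13,19,-1)
replace slot 3: 2·(13+19) − (-1) = 65 → (13,19,65)

13,19,65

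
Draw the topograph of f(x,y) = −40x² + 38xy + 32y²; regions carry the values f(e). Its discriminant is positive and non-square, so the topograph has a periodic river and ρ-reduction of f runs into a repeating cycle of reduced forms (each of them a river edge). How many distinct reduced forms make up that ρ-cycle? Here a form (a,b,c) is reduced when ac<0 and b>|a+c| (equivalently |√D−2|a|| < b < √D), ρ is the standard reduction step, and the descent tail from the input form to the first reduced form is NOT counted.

D = 6564, ⌊√D⌋ = 81
river: ρ → (32,26,-46)
river: ρ → (-46,66,12)
river: ρ → (12,78,-10)
river: ρ → (-10,62,68)
river: ρ → (68,74,-4)
river: ρ → (-4,78,30)
river: ρ → (30,42,-40)
river: ρ → (-40,38,32)
ρ-cycle length = 8 (tail of 0 descent steps not counted)

8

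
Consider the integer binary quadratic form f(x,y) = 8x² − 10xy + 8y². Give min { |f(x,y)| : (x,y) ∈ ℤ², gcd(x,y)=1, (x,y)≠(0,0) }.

translate: b→6 (≡-10 mod 16), so (8,-10,8)→(8,6,6)
flip: (8,6,6)→(6,-6,8)
translate: b→6 (≡-6 mod 12), so (6,-6,8)→(6,6,8)
reduced (well bottom): (6,6,8) with a≤c, −a<b≤a
well minimum = a = 6

6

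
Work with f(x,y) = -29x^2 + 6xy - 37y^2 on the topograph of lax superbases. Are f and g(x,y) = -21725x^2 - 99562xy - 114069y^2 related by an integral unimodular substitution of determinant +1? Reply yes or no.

D₁ = -4256, D₂ = -4256
f is negative-definite; reduce −f:
−f: reduced (well bottom): (29,-6,37) with a≤c, −a<b≤a
flip sign back: reduced form of f is (-29,6,-37)
g is negative-definite; reduce −g:
−g: translate: b→12662 (≡99562 mod 43450), so (21725,99562,114069)→(21725,12662,1845)
−g: flip: (21725,12662,1845)→(1845,-12662,21725)
−g: translate: b→-1592 (≡-12662 mod 3690), so (1845,-12662,21725)→(1845,-1592,344)
−g: flip: (1845,-1592,344)→(344,1592,1845)
−g: translate: b→216 (≡1592 mod 688), so (344,1592,1845)→(344,216,37)
−g: flip: (344,216,37)→(37,-216,344)
−g: translate: b→6 (≡-216 mod 74), so (37,-216,344)→(37,6,29)
−g: flip: (37,6,29)→(29,-6,37)
−g: reduced (well bottom): (29,-6,37) with a≤c, −a<b≤a
flip sign back: reduced form of g is (-29,6,-37)
reduced forms (-29, 6, -37) vs (-29, 6, -37) ⇒ equivalent

yes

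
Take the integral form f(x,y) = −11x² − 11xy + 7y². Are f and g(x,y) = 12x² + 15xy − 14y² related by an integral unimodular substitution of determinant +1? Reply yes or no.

D₁ = 429, D₂ = 897
discriminants differ ⇒ not SL₂(ℤ)-equivalent

no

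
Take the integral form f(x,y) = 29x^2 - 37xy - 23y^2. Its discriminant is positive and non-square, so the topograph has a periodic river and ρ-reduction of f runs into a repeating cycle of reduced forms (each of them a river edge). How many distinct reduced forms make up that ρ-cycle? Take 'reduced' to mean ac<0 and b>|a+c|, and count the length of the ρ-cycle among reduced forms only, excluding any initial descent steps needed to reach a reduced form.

D = 4037, ⌊√D⌋ = 63
descent: ρ → (-23,37,29)  [lands on river]
river: ρ → (29,21,-31)
river: ρ → (-31,41,19)
river: ρ → (19,35,-37)
river: ρ → (-37,39,17)
river: ρ → (17,63,-1)
river: ρ → (-1,63,17)
river: ρ → (17,39,-37)
river: ρ → (-37,35,19)
river: ρ → (19,41,-31)
river: ρ → (-31,21,29)
river: ρ → (29,37,-23)
river: ρ → (-23,55,11)
river: ρ → (11,55,-23)
ρ-cycle length = 14 (tail of 1 descent step not counted)

14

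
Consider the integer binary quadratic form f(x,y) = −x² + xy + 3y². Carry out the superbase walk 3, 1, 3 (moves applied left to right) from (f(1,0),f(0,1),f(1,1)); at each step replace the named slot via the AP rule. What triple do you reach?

start (-1,3,3) = (f(1,0),f(0,1),f(1,1))
replace slot 3: 2·((-1)+3) − 3 = 1 → (-1,3,1)
replace slot 1: 2·(3+1) − (-1) = 9 → (9,3,1)
replace slot 3: 2·(9+3) − 1 = 23 → (9,3,23)

9,3,23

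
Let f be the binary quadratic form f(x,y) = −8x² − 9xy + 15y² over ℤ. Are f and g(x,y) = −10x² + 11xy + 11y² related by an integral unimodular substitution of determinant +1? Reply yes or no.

D₁ = 561, D₂ = 561
river cycle of f (length 10): (15, 9, -8), (-8, 23, 1), (1, 23, -8), (-8, 9, 15), (15, 21, -2), (-2, 23, 4), (4, 17, -17), (-17, 17, 4), (4, 23, -2), (-2, 21, 15)
river cycle of g (length 16): (11, 11, -10), (-10, 9, 12), (12, 15, -7), (-7, 13, 14), (14, 15, -6), (-6, 21, 5), (5, 19, -10), (-10, 21, 3), (3, 21, -10), (-10, 19, 5), … (6 more)
cycles differ ⇒ inequivalent

no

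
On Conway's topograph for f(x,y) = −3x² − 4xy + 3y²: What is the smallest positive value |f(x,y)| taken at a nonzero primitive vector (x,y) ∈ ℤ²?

descent: ρ → (3,4,-3)  [lands on river]
river: ρ → (-3,2,4)
river: ρ → (4,6,-1)
river: ρ → (-1,6,4)
river: ρ → (4,2,-3)
river: ρ → (-3,4,3)
river: ρ → (3,2,-4)
river: ρ → (-4,6,1)
river: ρ → (1,6,-4)
river: ρ → (-4,2,3)
closes: descent 1, river 10
min |a| on river = 1

1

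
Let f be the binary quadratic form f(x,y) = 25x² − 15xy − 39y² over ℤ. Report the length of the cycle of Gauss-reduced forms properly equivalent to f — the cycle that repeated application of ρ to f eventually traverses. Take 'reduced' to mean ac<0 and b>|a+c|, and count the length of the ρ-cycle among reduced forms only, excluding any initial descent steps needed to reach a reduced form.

D = 4125, ⌊√D⌋ = 64
descent: ρ → (-39,15,25)  [lands on river]
river: ρ → (25,35,-29)
river: ρ → (-29,23,31)
river: ρ → (31,39,-21)
river: ρ → (-21,45,25)
river: ρ → (25,55,-11)
river: ρ → (-11,55,25)
river: ρ → (25,45,-21)
river: ρ → (-21,39,31)
river: ρ → (31,23,-29)
river: ρ → (-29,35,25)
river: ρ → (25,15,-39)
river: ρ → (-39,63,1)
river: ρ → (1,63,-39)
ρ-cycle length = 14 (tail of 1 descent step not counted)

14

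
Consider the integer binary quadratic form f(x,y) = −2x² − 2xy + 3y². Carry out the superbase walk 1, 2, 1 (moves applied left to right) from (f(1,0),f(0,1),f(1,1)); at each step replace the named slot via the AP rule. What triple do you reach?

start (-2,3,-1) = (f(1,0),f(0,1),f(1,1))
replace slot 1: 2·(3+(-1)) − (-2) = 6 → (6,3,-1)
replace slot 2: 2·(6+(-1)) − 3 = 7 → (6,7,-1)
replace slot 1: 2·(7+(-1)) − 6 = 6 → (6,7,-1)

6,7,-1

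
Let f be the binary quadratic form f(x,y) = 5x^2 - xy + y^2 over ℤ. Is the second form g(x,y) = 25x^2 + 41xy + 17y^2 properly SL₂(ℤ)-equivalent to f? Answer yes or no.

D₁ = -19, D₂ = -19
f: flip: (5,-1,1)→(1,1,5)
f: reduced (well bottom): (1,1,5) with a≤c, −a<b≤a
g: translate: b→-9 (≡41 mod 50), so (25,41,17)→(25,-9,1)
g: flip: (25,-9,1)→(1,9,25)
g: translate: b→1 (≡9 mod 2), so (1,9,25)→(1,1,5)
g: reduced (well bottom): (1,1,5) with a≤c, −a<b≤a
reduced forms (1, 1, 5) vs (1, 1, 5) ⇒ equivalent

yes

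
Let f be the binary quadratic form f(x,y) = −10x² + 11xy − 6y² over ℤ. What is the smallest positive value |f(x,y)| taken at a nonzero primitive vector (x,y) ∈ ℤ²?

translate: b→9 (≡-11 mod 20), so (10,-11,6)→(10,9,5)
flip: (10,9,5)→(5,-9,10)
translate: b→1 (≡-9 mod 10), so (5,-9,10)→(5,1,6)
reduced (well bottom): (5,1,6) with a≤c, −a<b≤a
well minimum |f| = |-5| = 5 (negative-definite)

5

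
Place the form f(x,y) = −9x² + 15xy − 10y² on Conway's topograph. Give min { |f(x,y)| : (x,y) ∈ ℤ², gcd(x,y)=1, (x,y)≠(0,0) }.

translate: b→3 (≡-15 mod 18), so (9,-15,10)→(9,3,4)
flip: (9,3,4)→(4,-3,9)
reduced (well bottom): (4,-3,9) with a≤c, −a<b≤a
well minimum |f| = |-4| = 4 (negative-definite)

4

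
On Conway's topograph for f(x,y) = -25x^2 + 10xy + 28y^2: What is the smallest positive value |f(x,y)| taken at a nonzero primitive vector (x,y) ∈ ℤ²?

river: ρ → (28,46,-7)
river: ρ → (-7,52,7)
river: ρ → (7,46,-28)
river: ρ → (-28,10,25)
river: ρ → (25,40,-13)
river: ρ → (-13,38,28)
river: ρ → (28,18,-23)
river: ρ → (-23,28,23)
river: ρ → (23,18,-28)
river: ρ → (-28,38,13)
river: ρ → (13,40,-25)
river: ρ → (-25,10,28)
closes: descent 0, river 12
min |a| on river = 7

7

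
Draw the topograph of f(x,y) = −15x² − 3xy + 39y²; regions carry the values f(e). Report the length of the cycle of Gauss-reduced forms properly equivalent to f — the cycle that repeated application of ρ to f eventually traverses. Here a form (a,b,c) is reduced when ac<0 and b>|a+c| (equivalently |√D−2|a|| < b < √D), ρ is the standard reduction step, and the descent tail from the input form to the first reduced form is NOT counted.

D = 2349, ⌊√D⌋ = 48
descent: ρ → (39,3,-15)
descent: ρ → (-15,27,27)  [lands on river]
river: ρ → (27,27,-15)
river: ρ → (-15,33,21)
river: ρ → (21,9,-27)
river: ρ → (-27,45,3)
river: ρ → (3,45,-27)
river: ρ → (-27,9,21)
river: ρ → (21,33,-15)
ρ-cycle length = 8 (tail of 2 descent steps not counted)

8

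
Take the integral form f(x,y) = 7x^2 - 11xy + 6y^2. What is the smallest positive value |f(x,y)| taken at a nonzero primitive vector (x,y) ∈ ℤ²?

translate: b→3 (≡-11 mod 14), so (7,-11,6)→(7,3,2)
flip: (7,3,2)→(2,-3,7)
translate: b→1 (≡-3 mod 4), so (2,-3,7)→(2,1,6)
reduced (well bottom): (2,1,6) with a≤c, −a<b≤a
well minimum = a = 2

2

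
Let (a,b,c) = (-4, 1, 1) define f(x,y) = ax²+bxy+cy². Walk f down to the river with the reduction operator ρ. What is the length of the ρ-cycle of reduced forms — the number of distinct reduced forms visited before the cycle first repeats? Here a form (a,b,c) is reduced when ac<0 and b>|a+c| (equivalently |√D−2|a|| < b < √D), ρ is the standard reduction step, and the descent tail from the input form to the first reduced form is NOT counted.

D = 17, ⌊√D⌋ = 4
descent: ρ → (1,3,-2)  [lands on river]
river: ρ → (-2,1,2)
river: ρ → (2,3,-1)
river: ρ → (-1,3,2)
river: ρ → (2,1,-2)
river: ρ → (-2,3,1)
ρ-cycle length = 6 (tail of 1 descent step not counted)

6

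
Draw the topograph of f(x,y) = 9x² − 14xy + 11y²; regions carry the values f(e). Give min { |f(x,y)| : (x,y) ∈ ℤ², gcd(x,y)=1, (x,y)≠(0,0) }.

translate: b→4 (≡-14 mod 18), so (9,-14,11)→(9,4,6)
flip: (9,4,6)→(6,-4,9)
reduced (well bottom): (6,-4,9) with a≤c, −a<b≤a
well minimum = a = 6

6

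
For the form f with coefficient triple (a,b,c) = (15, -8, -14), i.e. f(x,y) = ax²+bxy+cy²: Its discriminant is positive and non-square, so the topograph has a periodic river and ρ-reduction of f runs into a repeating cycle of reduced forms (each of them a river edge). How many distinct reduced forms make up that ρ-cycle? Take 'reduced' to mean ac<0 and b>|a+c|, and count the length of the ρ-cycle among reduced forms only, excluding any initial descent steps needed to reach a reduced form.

D = 904, ⌊√D⌋ = 30
descent: ρ → (-14,8,15)  [lands on river]
river: ρ → (15,22,-7)
river: ρ → (-7,20,18)
river: ρ → (18,16,-9)
river: ρ → (-9,20,14)
river: ρ → (14,8,-15)
river: ρ → (-15,22,7)
river: ρ → (7,20,-18)
river: ρ → (-18,16,9)
river: ρ → (9,20,-14)
ρ-cycle length = 10 (tail of 1 descent step not counted)

10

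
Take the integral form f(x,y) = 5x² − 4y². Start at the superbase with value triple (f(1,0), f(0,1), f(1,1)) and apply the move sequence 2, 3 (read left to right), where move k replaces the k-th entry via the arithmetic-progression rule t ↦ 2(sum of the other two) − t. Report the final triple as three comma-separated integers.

start (5,-4,1) = (f(1,0),f(0,1),f(1,1))
replace slot 2: 2·(5+1) − (-4) = 16 → (5,16,1)
replace slot 3: 2·(5+16) − 1 = 41 → (5,16,41)

5,16,41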